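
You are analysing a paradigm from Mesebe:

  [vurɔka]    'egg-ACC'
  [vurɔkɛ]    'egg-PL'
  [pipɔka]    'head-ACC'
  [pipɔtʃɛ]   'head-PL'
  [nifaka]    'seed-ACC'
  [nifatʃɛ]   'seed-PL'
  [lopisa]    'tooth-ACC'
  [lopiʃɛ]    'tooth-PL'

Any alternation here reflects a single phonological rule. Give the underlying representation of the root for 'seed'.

/nifatʃ/

The root 'seed' surfaces as [nifaka] and [nifatʃɛ], with a stem-final [k] ~ [tʃ] alternation.
The stem 'egg' ([vurɔka], [vurɔkɛ]) shows [k] unchanged in both environments, so [k] cannot be basic with [tʃ] derived before the PL suffix.
Therefore /tʃ/ is basic and [k] is derived by depalatalization (palato-alveolar /tʃ/ and /ʃ/ become [k] and [s] when no front vowel follows).
The underlying form of 'seed' is therefore /nifatʃ/.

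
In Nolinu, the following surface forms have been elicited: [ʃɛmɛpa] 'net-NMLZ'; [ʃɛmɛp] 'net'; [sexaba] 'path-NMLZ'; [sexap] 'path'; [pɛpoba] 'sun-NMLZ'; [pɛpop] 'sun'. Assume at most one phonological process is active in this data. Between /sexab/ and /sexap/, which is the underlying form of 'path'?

The stem for 'path' ends in [b] in [sexaba] but [p] in [sexap].
If /p/ were underlying and a rule turned it into [b] before the NMLZ suffix, 'net' would also alternate; but it has [p] in both [ʃɛmɛpa] and [ʃɛmɛp].
The alternation reflects word-final obstruent devoicing: voiced obstruents become voiceless word-finally. /b/ is underlying.

/sexab/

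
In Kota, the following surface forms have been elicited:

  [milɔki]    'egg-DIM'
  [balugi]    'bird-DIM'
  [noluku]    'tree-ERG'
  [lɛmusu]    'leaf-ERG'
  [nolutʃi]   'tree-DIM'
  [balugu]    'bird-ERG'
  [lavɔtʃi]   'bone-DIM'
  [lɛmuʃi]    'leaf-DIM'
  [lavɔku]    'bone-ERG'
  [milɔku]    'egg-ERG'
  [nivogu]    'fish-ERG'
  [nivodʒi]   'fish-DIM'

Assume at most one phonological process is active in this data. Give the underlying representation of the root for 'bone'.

In [lavɔtʃi] and [lavɔku] the final segment of 'bone' alternates: [tʃ] ~ [k].
If /k/ were underlying and a rule turned it into [tʃ] before the DIM suffix, 'egg' would also alternate; but it has [k] in both [milɔki] and [milɔku].
The alternation reflects depalatalization: palato-alveolar /tʃ/, /dʒ/ and /ʃ/ become [k], [g] and [s] when no front vowel follows. /tʃ/ is underlying.
Hence 'bone' is /lavɔtʃ/ underlyingly.

/lavɔtʃ/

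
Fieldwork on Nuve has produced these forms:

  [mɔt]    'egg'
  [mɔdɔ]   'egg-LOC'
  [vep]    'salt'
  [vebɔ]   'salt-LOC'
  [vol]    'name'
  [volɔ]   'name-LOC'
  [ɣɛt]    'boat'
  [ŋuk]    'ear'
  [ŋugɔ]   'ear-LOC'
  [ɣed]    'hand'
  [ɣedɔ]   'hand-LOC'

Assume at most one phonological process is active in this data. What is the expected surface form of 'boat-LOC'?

[ɣɛdɔ]

'egg' shows [t] ~ [d] at the end of the stem ([mɔt] vs [mɔdɔ]).
But 'hand' keeps [d] in both environments ([ɣed], [ɣedɔ]), so there is no rule changing /d/ to [t] in isolation.
Therefore /t/ is basic and [d] is derived by intervocalic voicing (voiceless stops become voiced between vowels).
From [ɣɛt] the stem 'boat' is /ɣɛt/; between vowels this yields [ɣɛdɔ].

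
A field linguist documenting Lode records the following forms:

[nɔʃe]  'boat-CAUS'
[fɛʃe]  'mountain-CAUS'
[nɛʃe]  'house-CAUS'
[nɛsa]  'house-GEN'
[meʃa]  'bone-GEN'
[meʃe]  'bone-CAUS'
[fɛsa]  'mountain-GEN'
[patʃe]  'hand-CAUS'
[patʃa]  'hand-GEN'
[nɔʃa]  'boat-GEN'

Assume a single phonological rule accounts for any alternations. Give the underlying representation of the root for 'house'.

'house' shows [ʃ] ~ [s] at the end of the stem ([nɛʃe] vs [nɛsa]).
But 'boat' keeps [ʃ] in both environments ([nɔʃe], [nɔʃa]), so there is no rule changing /ʃ/ to [s] before the GEN suffix.
The alternation reflects palatalization before a front vowel: /s/ becomes palato-alveolar [ʃ] before a front vowel. /s/ is underlying.
Hence 'house' is /nɛs/ underlyingly.

/nɛs/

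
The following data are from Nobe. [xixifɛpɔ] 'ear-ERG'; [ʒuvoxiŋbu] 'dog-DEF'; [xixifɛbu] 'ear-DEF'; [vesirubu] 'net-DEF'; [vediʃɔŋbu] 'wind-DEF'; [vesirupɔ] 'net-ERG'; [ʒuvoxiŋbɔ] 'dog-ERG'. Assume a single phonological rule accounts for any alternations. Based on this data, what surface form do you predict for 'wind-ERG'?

The ERG suffix surfaces as [-bɔ] and [-pɔ], depending on the final segment of the stem.
By contrast the DEF suffix keeps its initial [b] throughout — that segment must be underlying.
The ERG suffix is therefore /-pɔ/ underlyingly, with post-nasal voicing: voiceless stops become voiced after a nasal.
After 'wind', which ends in a nasal, the suffix surfaces as [-bɔ], giving [vediʃɔŋbɔ].

[vediʃɔŋbɔ]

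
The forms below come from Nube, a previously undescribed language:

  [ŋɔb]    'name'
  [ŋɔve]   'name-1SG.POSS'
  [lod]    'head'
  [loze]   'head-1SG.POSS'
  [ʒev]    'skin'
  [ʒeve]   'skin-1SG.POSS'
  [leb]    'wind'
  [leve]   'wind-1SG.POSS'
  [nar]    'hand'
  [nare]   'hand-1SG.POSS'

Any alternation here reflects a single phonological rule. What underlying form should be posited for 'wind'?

The stem for 'wind' ends in [b] in [leb] but [v] in [leve].
The stem 'skin' ([ʒev], [ʒeve]) shows [v] unchanged in both environments, so [v] cannot be basic with [b] derived in isolation.
Therefore /b/ is basic and [v] is derived by intervocalic spirantization (voiced stops become fricatives between vowels).

/leb/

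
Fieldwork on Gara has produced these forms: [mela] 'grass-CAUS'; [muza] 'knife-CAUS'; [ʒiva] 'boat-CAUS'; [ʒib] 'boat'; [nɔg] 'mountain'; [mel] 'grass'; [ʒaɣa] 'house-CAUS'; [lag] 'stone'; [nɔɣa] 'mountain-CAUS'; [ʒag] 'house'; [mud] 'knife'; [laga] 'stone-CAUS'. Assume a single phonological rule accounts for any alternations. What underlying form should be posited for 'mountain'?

In [nɔɣa] and [nɔg] the final segment of 'mountain' alternates: [ɣ] ~ [g].
The stem 'stone' ([laga], [lag]) shows [g] unchanged in both environments, so [g] cannot be basic with [ɣ] derived before the CAUS suffix.
The underlying segment must be /ɣ/; voiced fricatives become stops word-finally, yielding [g] there.

/nɔɣ/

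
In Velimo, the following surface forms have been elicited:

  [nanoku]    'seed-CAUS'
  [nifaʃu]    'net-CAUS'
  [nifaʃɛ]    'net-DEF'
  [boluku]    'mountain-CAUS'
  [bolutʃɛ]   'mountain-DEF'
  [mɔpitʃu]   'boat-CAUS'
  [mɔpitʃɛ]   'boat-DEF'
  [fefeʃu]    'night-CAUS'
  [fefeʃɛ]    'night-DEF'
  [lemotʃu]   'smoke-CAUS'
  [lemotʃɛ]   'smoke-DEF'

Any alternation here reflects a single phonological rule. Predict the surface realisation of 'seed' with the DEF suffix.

[nanotʃɛ]

'mountain' shows [k] ~ [tʃ] at the end of the stem ([boluku] vs [bolutʃɛ]).
If /tʃ/ were underlying and a rule turned it into [k] before the CAUS suffix, 'smoke' would also alternate; but it has [tʃ] in both [lemotʃu] and [lemotʃɛ].
The underlying segment must be /k/; /k/ becomes palato-alveolar [tʃ] before a front vowel, yielding [tʃ] there.
The one attested form of 'seed', [nanoku], shows underlying /nanok/. Applying the same rule before a front vowel gives [nanotʃɛ].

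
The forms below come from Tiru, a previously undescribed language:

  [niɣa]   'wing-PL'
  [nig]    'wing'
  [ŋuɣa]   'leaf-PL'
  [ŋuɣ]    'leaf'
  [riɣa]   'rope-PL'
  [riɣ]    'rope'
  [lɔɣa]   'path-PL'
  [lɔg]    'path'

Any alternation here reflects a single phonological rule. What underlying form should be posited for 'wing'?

/nig/

In [niɣa] and [nig] the final segment of 'wing' alternates: [ɣ] ~ [g].
The stem 'leaf' ([ŋuɣa], [ŋuɣ]) shows [ɣ] unchanged in both environments, so [ɣ] cannot be basic with [g] derived in isolation.
The underlying segment must be /g/; voiced stops become fricatives between vowels, yielding [ɣ] there.
Hence 'wing' is /nig/ underlyingly.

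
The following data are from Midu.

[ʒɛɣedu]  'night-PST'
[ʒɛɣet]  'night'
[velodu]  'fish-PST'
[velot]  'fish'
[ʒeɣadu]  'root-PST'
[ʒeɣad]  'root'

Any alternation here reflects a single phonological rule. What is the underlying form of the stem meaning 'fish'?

/velot/

The stem for 'fish' ends in [d] in [velodu] but [t] in [velot].
But 'root' keeps [d] in both environments ([ʒeɣadu], [ʒeɣad]), so there is no rule changing /d/ to [t] in isolation.
The alternation reflects intervocalic voicing: voiceless stops become voiced between vowels. /t/ is underlying.
Hence 'fish' is /velot/ underlyingly.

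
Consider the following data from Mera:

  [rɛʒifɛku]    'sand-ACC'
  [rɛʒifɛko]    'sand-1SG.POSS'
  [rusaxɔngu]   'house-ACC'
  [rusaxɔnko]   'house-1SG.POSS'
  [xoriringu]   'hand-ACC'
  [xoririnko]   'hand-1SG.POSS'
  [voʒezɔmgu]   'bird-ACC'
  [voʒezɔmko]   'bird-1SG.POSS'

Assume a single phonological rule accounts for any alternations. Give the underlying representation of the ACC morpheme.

/-gu/

The ACC suffix surfaces as [-gu] and [-ku], depending on the final segment of the stem.
The 1SG.POSS suffix, which begins with [k], is invariant after every stem; so [k] is not altered by any rule here.
The ACC suffix is therefore /-gu/ underlyingly, with post-vocalic devoicing: voiced stops become voiceless after a vowel.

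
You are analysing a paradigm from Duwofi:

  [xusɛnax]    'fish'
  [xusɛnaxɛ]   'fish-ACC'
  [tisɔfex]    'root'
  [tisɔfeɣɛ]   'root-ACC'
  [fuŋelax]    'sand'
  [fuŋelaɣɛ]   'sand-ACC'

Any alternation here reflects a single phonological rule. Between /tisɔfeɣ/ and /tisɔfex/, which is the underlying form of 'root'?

In [tisɔfex] and [tisɔfeɣɛ] the final segment of 'root' alternates: [x] ~ [ɣ].
If /x/ were underlying and a rule turned it into [ɣ] before the ACC suffix, 'fish' would also alternate; but it has [x] in both [xusɛnax] and [xusɛnaxɛ].
The alternation reflects word-final obstruent devoicing: voiced obstruents become voiceless word-finally. /ɣ/ is underlying.

/tisɔfeɣ/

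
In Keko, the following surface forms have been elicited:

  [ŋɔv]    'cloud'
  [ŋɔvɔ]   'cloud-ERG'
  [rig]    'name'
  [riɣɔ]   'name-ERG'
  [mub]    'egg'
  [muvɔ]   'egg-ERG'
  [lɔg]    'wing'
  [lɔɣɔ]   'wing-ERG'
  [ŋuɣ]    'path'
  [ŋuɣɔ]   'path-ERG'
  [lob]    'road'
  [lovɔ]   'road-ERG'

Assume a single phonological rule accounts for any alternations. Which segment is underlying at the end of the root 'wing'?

/g/

'wing' shows [g] ~ [ɣ] at the end of the stem ([lɔg] vs [lɔɣɔ]).
But 'path' keeps [ɣ] in both environments ([ŋuɣ], [ŋuɣɔ]), so there is no rule changing /ɣ/ to [g] in isolation.
Therefore /g/ is basic and [ɣ] is derived by intervocalic spirantization (voiced stops become fricatives between vowels).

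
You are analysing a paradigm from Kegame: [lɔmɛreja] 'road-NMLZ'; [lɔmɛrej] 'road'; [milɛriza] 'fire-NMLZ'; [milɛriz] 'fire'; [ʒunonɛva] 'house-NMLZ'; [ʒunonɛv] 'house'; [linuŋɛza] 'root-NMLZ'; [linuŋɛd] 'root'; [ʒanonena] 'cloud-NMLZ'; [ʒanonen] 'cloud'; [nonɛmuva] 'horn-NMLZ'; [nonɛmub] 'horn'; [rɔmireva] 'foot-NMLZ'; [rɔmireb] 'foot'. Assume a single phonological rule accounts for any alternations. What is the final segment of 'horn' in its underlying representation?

In [nonɛmuva] and [nonɛmub] the final segment of 'horn' alternates: [v] ~ [b].
The stem 'house' ([ʒunonɛva], [ʒunonɛv]) shows [v] unchanged in both environments, so [v] cannot be basic with [b] derived in isolation.
The alternation reflects intervocalic spirantization: voiced stops become fricatives between vowels. /b/ is underlying.

/b/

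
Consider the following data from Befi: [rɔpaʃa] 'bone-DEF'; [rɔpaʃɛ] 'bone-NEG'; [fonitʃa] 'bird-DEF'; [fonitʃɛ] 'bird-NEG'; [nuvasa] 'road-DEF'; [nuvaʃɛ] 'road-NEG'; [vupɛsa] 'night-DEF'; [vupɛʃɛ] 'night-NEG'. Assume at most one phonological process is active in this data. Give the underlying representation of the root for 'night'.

The stem for 'night' ends in [s] in [vupɛsa] but [ʃ] in [vupɛʃɛ].
But 'bone' keeps [ʃ] in both environments ([rɔpaʃa], [rɔpaʃɛ]), so there is no rule changing /ʃ/ to [s] before the DEF suffix.
The alternation reflects palatalization before a front vowel: /s/ becomes palato-alveolar [ʃ] before a front vowel. /s/ is underlying.

/vupɛs/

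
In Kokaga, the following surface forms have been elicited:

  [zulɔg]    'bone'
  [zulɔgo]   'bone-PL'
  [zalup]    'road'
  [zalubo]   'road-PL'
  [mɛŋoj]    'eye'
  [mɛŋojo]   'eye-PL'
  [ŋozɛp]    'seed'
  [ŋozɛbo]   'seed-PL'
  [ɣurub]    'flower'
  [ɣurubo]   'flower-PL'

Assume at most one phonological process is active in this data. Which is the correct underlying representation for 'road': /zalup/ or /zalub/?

The stem for 'road' ends in [p] in [zalup] but [b] in [zalubo].
The stem 'flower' ([ɣurub], [ɣurubo]) shows [b] unchanged in both environments, so [b] cannot be basic with [p] derived in isolation.
The alternation reflects intervocalic voicing: voiceless stops become voiced between vowels. /p/ is underlying.

/zalup/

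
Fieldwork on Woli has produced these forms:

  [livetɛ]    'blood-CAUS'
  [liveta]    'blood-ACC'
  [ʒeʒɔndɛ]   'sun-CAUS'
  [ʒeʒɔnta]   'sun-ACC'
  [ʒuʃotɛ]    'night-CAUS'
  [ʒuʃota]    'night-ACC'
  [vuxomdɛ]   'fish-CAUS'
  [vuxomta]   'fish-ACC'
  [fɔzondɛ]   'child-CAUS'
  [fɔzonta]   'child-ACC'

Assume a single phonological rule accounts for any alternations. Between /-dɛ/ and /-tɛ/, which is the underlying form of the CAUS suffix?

The CAUS suffix surfaces as [-dɛ] and [-tɛ], depending on the final segment of the stem.
By contrast the ACC suffix keeps its initial [t] throughout — that segment must be underlying.
The CAUS suffix is therefore /-dɛ/ underlyingly, with post-vocalic devoicing: voiced stops become voiceless after a vowel.

/-dɛ/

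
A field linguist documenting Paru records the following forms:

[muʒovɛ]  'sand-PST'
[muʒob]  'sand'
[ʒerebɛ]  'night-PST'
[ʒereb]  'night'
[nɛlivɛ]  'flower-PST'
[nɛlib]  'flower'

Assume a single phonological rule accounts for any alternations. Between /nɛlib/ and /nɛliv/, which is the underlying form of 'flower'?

In [nɛlivɛ] and [nɛlib] the final segment of 'flower' alternates: [v] ~ [b].
Compare 'night', with invariant [b] in [ʒerebɛ] and [ʒereb]: an analysis with underlying /b/ and a rule producing [v] before the PST suffix would wrongly predict alternation here too.
The underlying segment must be /v/; voiced fricatives become stops word-finally, yielding [b] there.

/nɛliv/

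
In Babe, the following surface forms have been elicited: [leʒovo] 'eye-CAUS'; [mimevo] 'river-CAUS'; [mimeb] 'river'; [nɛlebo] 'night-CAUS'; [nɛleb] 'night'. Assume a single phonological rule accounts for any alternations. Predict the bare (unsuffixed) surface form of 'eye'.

[leʒob]

'river' shows [v] ~ [b] at the end of the stem ([mimevo] vs [mimeb]).
Compare 'night', with invariant [b] in [nɛlebo] and [nɛleb]: an analysis with underlying /b/ and a rule producing [v] before the CAUS suffix would wrongly predict alternation here too.
The underlying segment must be /v/; voiced fricatives become stops word-finally, yielding [b] there.
The one attested form of 'eye', [leʒovo], shows underlying /leʒov/. Applying the same rule word-finally gives [leʒob].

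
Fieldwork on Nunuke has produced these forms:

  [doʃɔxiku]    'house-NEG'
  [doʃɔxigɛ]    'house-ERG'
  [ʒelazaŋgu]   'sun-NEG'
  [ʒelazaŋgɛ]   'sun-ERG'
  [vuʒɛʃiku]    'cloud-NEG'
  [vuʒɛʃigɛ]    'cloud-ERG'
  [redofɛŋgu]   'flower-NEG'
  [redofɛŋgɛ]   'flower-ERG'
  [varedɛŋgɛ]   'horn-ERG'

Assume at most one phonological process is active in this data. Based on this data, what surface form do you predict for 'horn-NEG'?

[varedɛŋgu]

The NEG suffix surfaces as [-gu] and [-ku], depending on the final segment of the stem.
The ERG suffix, which begins with [g], is invariant after every stem; so [g] is not altered by any rule here.
The NEG suffix is therefore /-ku/ underlyingly, with post-nasal voicing: voiceless stops become voiced after a nasal.
After 'horn', which ends in a nasal, the suffix surfaces as [-gu], giving [varedɛŋgu].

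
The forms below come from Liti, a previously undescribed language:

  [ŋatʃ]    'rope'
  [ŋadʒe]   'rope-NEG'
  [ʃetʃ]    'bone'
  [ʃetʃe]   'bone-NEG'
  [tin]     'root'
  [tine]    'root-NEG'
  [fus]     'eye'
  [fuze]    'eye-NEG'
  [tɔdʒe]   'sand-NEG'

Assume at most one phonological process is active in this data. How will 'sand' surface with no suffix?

'rope' shows [tʃ] ~ [dʒ] at the end of the stem ([ŋatʃ] vs [ŋadʒe]).
If /tʃ/ were underlying and a rule turned it into [dʒ] before the NEG suffix, 'bone' would also alternate; but it has [tʃ] in both [ʃetʃ] and [ʃetʃe].
The alternation reflects word-final obstruent devoicing: voiced obstruents become voiceless word-finally. /dʒ/ is underlying.
From [tɔdʒe] the stem 'sand' is /tɔdʒ/; word-finally this yields [tɔtʃ].

[tɔtʃ]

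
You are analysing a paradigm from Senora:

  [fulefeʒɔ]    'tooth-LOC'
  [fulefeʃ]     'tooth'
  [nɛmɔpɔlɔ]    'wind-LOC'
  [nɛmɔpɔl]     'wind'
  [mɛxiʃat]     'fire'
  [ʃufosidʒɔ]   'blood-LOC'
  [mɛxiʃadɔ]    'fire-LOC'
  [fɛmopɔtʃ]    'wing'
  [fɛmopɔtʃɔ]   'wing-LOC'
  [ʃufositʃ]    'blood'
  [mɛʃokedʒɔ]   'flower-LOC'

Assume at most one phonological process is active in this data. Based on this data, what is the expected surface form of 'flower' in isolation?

The root 'blood' surfaces as [ʃufositʃ] and [ʃufosidʒɔ], with a stem-final [tʃ] ~ [dʒ] alternation.
Compare 'wing', with invariant [tʃ] in [fɛmopɔtʃ] and [fɛmopɔtʃɔ]: an analysis with underlying /tʃ/ and a rule producing [dʒ] before the LOC suffix would wrongly predict alternation here too.
Therefore /dʒ/ is basic and [tʃ] is derived by word-final obstruent devoicing (voiced obstruents become voiceless word-finally).
From [mɛʃokedʒɔ] the stem 'flower' is /mɛʃokedʒ/; word-finally this yields [mɛʃoketʃ].

[mɛʃoketʃ]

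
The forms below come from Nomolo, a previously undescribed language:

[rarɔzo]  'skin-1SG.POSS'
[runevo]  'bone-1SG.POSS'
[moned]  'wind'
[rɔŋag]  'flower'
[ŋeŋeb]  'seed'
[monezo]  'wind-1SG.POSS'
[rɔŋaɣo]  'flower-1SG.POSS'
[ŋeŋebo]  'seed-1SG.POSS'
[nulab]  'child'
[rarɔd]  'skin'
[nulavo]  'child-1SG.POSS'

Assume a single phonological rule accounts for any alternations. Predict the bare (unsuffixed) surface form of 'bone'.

The stem for 'child' ends in [b] in [nulab] but [v] in [nulavo].
The stem 'seed' ([ŋeŋeb], [ŋeŋebo]) shows [b] unchanged in both environments, so [b] cannot be basic with [v] derived before the 1SG.POSS suffix.
So /v/ is underlying, and a rule of word-final hardening — voiced fricatives become stops word-finally — gives [b].
From [runevo] the stem 'bone' is /runev/; word-finally this yields [runeb].

[runeb]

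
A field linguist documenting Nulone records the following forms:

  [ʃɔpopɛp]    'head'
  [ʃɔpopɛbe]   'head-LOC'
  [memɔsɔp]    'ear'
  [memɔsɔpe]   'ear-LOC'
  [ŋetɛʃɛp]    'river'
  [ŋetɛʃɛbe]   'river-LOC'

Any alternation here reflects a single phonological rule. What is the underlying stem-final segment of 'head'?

'head' shows [p] ~ [b] at the end of the stem ([ʃɔpopɛp] vs [ʃɔpopɛbe]).
The stem 'ear' ([memɔsɔp], [memɔsɔpe]) shows [p] unchanged in both environments, so [p] cannot be basic with [b] derived before the LOC suffix.
Therefore /b/ is basic and [p] is derived by word-final obstruent devoicing (voiced obstruents become voiceless word-finally).

/b/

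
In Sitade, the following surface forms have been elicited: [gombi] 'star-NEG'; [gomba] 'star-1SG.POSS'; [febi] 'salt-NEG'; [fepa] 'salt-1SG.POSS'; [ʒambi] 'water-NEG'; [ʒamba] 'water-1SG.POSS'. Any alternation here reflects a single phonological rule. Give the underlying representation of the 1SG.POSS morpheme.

/-pa/

The 1SG.POSS morpheme has two allomorphs, [-ba] and [-pa].
The NEG suffix, which begins with [b], is invariant after every stem; so [b] is not altered by any rule here.
The 1SG.POSS suffix is therefore /-pa/ underlyingly, with post-nasal voicing: voiceless stops become voiced after a nasal.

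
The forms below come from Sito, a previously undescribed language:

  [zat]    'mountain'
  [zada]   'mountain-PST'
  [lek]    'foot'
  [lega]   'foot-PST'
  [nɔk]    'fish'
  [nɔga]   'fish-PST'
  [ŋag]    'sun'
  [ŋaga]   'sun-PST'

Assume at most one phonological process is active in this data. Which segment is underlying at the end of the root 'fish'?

'fish' shows [k] ~ [g] at the end of the stem ([nɔk] vs [nɔga]).
But 'sun' keeps [g] in both environments ([ŋag], [ŋaga]), so there is no rule changing /g/ to [k] in isolation.
The underlying segment must be /k/; voiceless stops become voiced between vowels, yielding [g] there.

/k/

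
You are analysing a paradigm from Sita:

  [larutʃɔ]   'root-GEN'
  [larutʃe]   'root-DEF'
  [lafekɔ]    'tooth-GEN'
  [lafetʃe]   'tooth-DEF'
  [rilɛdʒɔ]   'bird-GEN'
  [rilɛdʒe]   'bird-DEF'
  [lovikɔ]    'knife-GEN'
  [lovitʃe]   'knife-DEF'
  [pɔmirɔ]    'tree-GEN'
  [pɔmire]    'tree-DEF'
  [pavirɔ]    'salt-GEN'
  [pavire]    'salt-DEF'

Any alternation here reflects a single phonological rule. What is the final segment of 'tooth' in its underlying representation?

The stem for 'tooth' ends in [k] in [lafekɔ] but [tʃ] in [lafetʃe].
Compare 'root', with invariant [tʃ] in [larutʃɔ] and [larutʃe]: an analysis with underlying /tʃ/ and a rule producing [k] before the GEN suffix would wrongly predict alternation here too.
Therefore /k/ is basic and [tʃ] is derived by palatalization before a front vowel (/k/ becomes palato-alveolar [tʃ] before a front vowel).

/k/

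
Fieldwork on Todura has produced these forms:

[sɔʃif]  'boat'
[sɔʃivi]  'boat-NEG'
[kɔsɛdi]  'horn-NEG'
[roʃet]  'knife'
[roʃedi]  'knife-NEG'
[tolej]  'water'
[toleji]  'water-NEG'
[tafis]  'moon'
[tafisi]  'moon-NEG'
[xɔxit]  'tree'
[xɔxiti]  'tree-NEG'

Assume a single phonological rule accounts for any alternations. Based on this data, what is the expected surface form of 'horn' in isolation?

The stem for 'knife' ends in [t] in [roʃet] but [d] in [roʃedi].
But 'tree' keeps [t] in both environments ([xɔxit], [xɔxiti]), so there is no rule changing /t/ to [d] before the NEG suffix.
The underlying segment must be /d/; voiced obstruents become voiceless word-finally, yielding [t] there.
The one attested form of 'horn', [kɔsɛdi], shows underlying /kɔsɛd/. Applying the same rule word-finally gives [kɔsɛt].

[kɔsɛt]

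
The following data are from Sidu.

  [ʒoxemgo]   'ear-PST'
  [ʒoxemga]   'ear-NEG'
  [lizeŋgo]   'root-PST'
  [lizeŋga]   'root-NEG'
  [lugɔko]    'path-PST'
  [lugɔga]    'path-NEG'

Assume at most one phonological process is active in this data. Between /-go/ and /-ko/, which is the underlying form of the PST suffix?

The PST suffix surfaces as [-go] and [-ko], depending on the final segment of the stem.
The NEG suffix, which begins with [g], is invariant after every stem; so [g] is not altered by any rule here.
So the underlying form is /-ko/, and voiceless stops become voiced after a nasal.

/-ko/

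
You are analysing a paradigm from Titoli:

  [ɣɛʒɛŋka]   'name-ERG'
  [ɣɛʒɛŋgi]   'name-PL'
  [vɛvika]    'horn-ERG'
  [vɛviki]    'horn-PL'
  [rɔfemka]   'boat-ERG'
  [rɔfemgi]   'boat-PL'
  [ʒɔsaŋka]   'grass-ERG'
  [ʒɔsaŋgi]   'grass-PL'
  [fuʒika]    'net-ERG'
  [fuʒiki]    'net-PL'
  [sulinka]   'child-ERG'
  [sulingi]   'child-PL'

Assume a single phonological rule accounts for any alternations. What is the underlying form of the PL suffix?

/-gi/

The PL suffix surfaces as [-gi] and [-ki], depending on the final segment of the stem.
By contrast the ERG suffix keeps its initial [k] throughout — that segment must be underlying.
So the underlying form is /-gi/, and voiced stops become voiceless after a vowel.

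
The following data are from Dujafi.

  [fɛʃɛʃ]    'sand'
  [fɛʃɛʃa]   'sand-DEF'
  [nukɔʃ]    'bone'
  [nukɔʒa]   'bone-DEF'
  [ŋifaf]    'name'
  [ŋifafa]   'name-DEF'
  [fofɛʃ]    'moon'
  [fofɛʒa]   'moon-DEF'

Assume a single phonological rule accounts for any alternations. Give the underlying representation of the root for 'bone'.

/nukɔʒ/

The root 'bone' surfaces as [nukɔʃ] and [nukɔʒa], with a stem-final [ʃ] ~ [ʒ] alternation.
Compare 'sand', with invariant [ʃ] in [fɛʃɛʃ] and [fɛʃɛʃa]: an analysis with underlying /ʃ/ and a rule producing [ʒ] before the DEF suffix would wrongly predict alternation here too.
The underlying segment must be /ʒ/; voiced obstruents become voiceless word-finally, yielding [ʃ] there.
The underlying form of 'bone' is therefore /nukɔʒ/.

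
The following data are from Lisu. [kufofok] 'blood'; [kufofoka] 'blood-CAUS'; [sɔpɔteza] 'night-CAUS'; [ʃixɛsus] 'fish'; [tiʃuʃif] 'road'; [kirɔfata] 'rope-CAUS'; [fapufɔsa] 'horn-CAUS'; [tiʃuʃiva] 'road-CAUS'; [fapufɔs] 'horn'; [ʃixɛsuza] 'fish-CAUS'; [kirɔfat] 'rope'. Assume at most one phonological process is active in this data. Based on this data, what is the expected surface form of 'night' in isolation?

[sɔpɔtes]

In [ʃixɛsuza] and [ʃixɛsus] the final segment of 'fish' alternates: [z] ~ [s].
The stem 'horn' ([fapufɔsa], [fapufɔs]) shows [s] unchanged in both environments, so [s] cannot be basic with [z] derived before the CAUS suffix.
The underlying segment must be /z/; voiced obstruents become voiceless word-finally, yielding [s] there.
The one attested form of 'night', [sɔpɔteza], shows underlying /sɔpɔtez/. Applying the same rule word-finally gives [sɔpɔtes].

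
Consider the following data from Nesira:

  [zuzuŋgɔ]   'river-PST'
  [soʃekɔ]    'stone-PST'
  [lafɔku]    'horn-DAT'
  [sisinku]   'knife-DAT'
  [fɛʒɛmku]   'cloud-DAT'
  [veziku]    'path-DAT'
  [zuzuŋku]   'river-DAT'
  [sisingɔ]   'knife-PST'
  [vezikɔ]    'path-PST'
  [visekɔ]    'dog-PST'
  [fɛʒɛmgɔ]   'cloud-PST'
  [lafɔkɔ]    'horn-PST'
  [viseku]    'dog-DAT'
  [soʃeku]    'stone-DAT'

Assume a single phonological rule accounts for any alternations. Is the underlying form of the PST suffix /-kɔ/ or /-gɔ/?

/-gɔ/

The PST suffix surfaces as [-gɔ] and [-kɔ], depending on the final segment of the stem.
By contrast the DAT suffix keeps its initial [k] throughout — that segment must be underlying.
So the underlying form is /-gɔ/, and voiced stops become voiceless after a vowel.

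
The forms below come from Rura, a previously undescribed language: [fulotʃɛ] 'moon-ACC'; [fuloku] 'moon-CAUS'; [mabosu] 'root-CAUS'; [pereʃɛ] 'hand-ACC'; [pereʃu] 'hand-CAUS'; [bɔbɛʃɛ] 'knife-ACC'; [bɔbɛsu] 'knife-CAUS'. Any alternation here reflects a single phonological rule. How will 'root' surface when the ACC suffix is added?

[maboʃɛ]

In [bɔbɛʃɛ] and [bɔbɛsu] the final segment of 'knife' alternates: [ʃ] ~ [s].
Compare 'hand', with invariant [ʃ] in [pereʃɛ] and [pereʃu]: an analysis with underlying /ʃ/ and a rule producing [s] before the CAUS suffix would wrongly predict alternation here too.
The underlying segment must be /s/; /k/ and /s/ become palato-alveolar [tʃ] and [ʃ] before a front vowel, yielding [ʃ] there.
The one attested form of 'root', [mabosu], shows underlying /mabos/. Applying the same rule before a front vowel gives [maboʃɛ].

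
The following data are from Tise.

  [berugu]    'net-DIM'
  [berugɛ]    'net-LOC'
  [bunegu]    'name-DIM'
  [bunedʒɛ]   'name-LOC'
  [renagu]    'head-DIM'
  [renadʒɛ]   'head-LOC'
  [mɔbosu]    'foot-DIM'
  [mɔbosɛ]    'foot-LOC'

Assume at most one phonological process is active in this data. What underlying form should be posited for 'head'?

The stem for 'head' ends in [g] in [renagu] but [dʒ] in [renadʒɛ].
But 'net' keeps [g] in both environments ([berugu], [berugɛ]), so there is no rule changing /g/ to [dʒ] before the LOC suffix.
Therefore /dʒ/ is basic and [g] is derived by depalatalization (palato-alveolar /dʒ/ becomes [g] when no front vowel follows).

/renadʒ/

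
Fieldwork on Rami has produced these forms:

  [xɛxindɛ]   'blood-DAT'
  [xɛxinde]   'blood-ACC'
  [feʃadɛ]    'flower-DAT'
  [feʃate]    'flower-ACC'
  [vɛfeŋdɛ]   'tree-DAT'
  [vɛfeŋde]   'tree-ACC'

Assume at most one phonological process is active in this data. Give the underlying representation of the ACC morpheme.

The ACC suffix surfaces as [-de] and [-te], depending on the final segment of the stem.
By contrast the DAT suffix keeps its initial [d] throughout — that segment must be underlying.
So the underlying form is /-te/, and voiceless stops become voiced after a nasal.

/-te/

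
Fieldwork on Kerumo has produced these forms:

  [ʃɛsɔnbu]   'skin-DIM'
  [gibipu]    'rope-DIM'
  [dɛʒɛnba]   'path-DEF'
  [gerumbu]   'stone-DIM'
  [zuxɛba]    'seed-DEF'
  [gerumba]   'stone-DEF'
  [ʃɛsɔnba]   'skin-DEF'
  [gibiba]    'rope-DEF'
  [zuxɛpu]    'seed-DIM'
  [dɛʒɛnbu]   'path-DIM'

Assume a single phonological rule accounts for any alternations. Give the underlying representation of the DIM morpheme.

The DIM morpheme has two allomorphs, [-bu] and [-pu].
By contrast the DEF suffix keeps its initial [b] throughout — that segment must be underlying.
So the underlying form is /-pu/, and voiceless stops become voiced after a nasal.

/-pu/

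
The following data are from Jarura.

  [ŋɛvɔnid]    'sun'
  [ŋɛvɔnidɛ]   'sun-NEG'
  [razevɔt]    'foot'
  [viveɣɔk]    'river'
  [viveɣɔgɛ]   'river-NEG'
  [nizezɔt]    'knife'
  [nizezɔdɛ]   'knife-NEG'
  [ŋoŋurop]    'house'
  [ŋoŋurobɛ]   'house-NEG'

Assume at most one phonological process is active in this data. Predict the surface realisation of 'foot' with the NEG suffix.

In [nizezɔt] and [nizezɔdɛ] the final segment of 'knife' alternates: [t] ~ [d].
But 'sun' keeps [d] in both environments ([ŋɛvɔnid], [ŋɛvɔnidɛ]), so there is no rule changing /d/ to [t] in isolation.
So /t/ is underlying, and a rule of intervocalic voicing — voiceless stops become voiced between vowels — gives [d].
From [razevɔt] the stem 'foot' is /razevɔt/; between vowels this yields [razevɔdɛ].

[razevɔdɛ]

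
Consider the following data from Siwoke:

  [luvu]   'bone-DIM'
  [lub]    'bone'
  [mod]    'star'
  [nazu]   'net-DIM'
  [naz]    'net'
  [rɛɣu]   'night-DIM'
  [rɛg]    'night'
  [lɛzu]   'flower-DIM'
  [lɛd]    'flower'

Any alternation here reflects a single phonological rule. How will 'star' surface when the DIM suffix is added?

[mozu]

In [lɛzu] and [lɛd] the final segment of 'flower' alternates: [z] ~ [d].
The stem 'net' ([nazu], [naz]) shows [z] unchanged in both environments, so [z] cannot be basic with [d] derived in isolation.
The alternation reflects intervocalic spirantization: voiced stops become fricatives between vowels. /d/ is underlying.
From [mod] the stem 'star' is /mod/; between vowels this yields [mozu].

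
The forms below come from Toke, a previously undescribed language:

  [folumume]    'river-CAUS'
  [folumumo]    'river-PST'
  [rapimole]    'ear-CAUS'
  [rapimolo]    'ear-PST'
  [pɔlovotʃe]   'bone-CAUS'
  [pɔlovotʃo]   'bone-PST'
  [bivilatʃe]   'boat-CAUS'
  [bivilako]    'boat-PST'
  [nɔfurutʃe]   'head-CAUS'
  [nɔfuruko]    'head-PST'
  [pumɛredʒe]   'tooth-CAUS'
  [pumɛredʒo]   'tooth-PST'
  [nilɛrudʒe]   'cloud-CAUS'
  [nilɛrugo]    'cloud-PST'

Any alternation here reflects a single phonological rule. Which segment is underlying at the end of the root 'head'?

The root 'head' surfaces as [nɔfurutʃe] and [nɔfuruko], with a stem-final [tʃ] ~ [k] alternation.
Compare 'bone', with invariant [tʃ] in [pɔlovotʃe] and [pɔlovotʃo]: an analysis with underlying /tʃ/ and a rule producing [k] before the PST suffix would wrongly predict alternation here too.
So /k/ is underlying, and a rule of palatalization before a front vowel — /k/ and /g/ become palato-alveolar [tʃ] and [dʒ] before a front vowel — gives [tʃ].

/k/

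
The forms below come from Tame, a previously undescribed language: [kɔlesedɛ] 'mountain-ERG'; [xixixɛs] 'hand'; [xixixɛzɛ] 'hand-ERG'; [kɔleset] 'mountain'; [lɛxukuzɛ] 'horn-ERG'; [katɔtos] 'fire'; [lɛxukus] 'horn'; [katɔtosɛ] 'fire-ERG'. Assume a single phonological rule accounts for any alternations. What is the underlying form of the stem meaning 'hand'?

In [xixixɛs] and [xixixɛzɛ] the final segment of 'hand' alternates: [s] ~ [z].
If /s/ were underlying and a rule turned it into [z] before the ERG suffix, 'fire' would also alternate; but it has [s] in both [katɔtos] and [katɔtosɛ].
So /z/ is underlying, and a rule of word-final obstruent devoicing — voiced obstruents become voiceless word-finally — gives [s].

/xixixɛz/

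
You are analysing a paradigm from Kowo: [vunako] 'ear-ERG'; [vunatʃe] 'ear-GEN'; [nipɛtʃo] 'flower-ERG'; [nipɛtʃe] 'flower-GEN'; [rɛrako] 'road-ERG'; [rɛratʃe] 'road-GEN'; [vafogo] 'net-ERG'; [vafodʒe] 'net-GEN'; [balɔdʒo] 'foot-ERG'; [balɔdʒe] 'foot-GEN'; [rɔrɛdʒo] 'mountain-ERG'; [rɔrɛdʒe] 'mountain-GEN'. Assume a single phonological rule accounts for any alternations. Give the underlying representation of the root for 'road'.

In [rɛrako] and [rɛratʃe] the final segment of 'road' alternates: [k] ~ [tʃ].
Compare 'flower', with invariant [tʃ] in [nipɛtʃo] and [nipɛtʃe]: an analysis with underlying /tʃ/ and a rule producing [k] before the ERG suffix would wrongly predict alternation here too.
The alternation reflects palatalization before a front vowel: /k/ and /g/ become palato-alveolar [tʃ] and [dʒ] before a front vowel. /k/ is underlying.
Hence 'road' is /rɛrak/ underlyingly.

/rɛrak/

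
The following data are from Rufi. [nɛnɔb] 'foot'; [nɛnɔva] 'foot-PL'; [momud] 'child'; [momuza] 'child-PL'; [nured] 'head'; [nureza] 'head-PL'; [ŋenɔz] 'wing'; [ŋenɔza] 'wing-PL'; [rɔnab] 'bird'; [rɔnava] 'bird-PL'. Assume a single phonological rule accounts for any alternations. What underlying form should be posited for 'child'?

/momud/

The root 'child' surfaces as [momud] and [momuza], with a stem-final [d] ~ [z] alternation.
Compare 'wing', with invariant [z] in [ŋenɔz] and [ŋenɔza]: an analysis with underlying /z/ and a rule producing [d] in isolation would wrongly predict alternation here too.
The alternation reflects intervocalic spirantization: voiced stops become fricatives between vowels. /d/ is underlying.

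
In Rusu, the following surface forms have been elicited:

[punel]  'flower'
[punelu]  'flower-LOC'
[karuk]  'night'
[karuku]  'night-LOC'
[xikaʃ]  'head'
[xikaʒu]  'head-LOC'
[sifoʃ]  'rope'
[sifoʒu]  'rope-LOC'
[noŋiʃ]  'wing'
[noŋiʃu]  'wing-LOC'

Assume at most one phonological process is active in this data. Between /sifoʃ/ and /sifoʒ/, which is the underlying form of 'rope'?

The stem for 'rope' ends in [ʃ] in [sifoʃ] but [ʒ] in [sifoʒu].
Compare 'wing', with invariant [ʃ] in [noŋiʃ] and [noŋiʃu]: an analysis with underlying /ʃ/ and a rule producing [ʒ] before the LOC suffix would wrongly predict alternation here too.
So /ʒ/ is underlying, and a rule of word-final obstruent devoicing — voiced obstruents become voiceless word-finally — gives [ʃ].

/sifoʒ/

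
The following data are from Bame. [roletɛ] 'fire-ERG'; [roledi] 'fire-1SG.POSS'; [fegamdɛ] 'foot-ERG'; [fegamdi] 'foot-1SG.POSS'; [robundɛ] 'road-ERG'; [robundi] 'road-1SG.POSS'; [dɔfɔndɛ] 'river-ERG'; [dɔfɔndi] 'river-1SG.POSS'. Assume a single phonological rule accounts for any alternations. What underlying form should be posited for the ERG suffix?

/-tɛ/

The ERG suffix surfaces as [-dɛ] and [-tɛ], depending on the final segment of the stem.
By contrast the 1SG.POSS suffix keeps its initial [d] throughout — that segment must be underlying.
So the underlying form is /-tɛ/, and voiceless stops become voiced after a nasal.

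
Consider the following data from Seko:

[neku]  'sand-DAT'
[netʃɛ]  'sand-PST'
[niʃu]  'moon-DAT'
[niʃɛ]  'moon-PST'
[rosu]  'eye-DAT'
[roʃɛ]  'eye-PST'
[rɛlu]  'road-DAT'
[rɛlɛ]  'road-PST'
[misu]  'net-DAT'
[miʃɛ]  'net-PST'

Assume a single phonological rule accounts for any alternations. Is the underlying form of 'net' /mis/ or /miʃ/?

The stem for 'net' ends in [s] in [misu] but [ʃ] in [miʃɛ].
If /ʃ/ were underlying and a rule turned it into [s] before the DAT suffix, 'moon' would also alternate; but it has [ʃ] in both [niʃu] and [niʃɛ].
So /s/ is underlying, and a rule of palatalization before a front vowel — /k/ and /s/ become palato-alveolar [tʃ] and [ʃ] before a front vowel — gives [ʃ].

/mis/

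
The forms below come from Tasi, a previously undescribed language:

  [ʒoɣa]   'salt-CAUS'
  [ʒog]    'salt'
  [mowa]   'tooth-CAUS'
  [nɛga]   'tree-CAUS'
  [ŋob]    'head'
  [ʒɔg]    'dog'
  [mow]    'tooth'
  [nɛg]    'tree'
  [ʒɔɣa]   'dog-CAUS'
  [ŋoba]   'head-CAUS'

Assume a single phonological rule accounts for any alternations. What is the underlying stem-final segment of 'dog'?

The root 'dog' surfaces as [ʒɔg] and [ʒɔɣa], with a stem-final [g] ~ [ɣ] alternation.
The stem 'tree' ([nɛg], [nɛga]) shows [g] unchanged in both environments, so [g] cannot be basic with [ɣ] derived before the CAUS suffix.
The underlying segment must be /ɣ/; voiced fricatives become stops word-finally, yielding [g] there.

/ɣ/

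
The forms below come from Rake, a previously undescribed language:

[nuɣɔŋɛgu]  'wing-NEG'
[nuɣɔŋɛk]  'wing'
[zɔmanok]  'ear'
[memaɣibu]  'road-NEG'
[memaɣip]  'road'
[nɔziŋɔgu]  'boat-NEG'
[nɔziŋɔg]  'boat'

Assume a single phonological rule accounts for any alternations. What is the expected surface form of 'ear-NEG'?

[zɔmanogu]

The root 'wing' surfaces as [nuɣɔŋɛgu] and [nuɣɔŋɛk], with a stem-final [g] ~ [k] alternation.
The stem 'boat' ([nɔziŋɔgu], [nɔziŋɔg]) shows [g] unchanged in both environments, so [g] cannot be basic with [k] derived in isolation.
The alternation reflects intervocalic voicing: voiceless stops become voiced between vowels. /k/ is underlying.
The one attested form of 'ear', [zɔmanok], shows underlying /zɔmanok/. Applying the same rule between vowels gives [zɔmanogu].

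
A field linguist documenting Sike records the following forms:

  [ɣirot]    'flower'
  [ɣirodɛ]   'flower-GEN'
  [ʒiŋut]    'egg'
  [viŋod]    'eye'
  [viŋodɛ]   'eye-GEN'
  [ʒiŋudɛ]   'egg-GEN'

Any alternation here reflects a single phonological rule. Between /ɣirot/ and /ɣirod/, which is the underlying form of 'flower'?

In [ɣirot] and [ɣirodɛ] the final segment of 'flower' alternates: [t] ~ [d].
But 'eye' keeps [d] in both environments ([viŋod], [viŋodɛ]), so there is no rule changing /d/ to [t] in isolation.
So /t/ is underlying, and a rule of intervocalic voicing — voiceless stops become voiced between vowels — gives [d].

/ɣirot/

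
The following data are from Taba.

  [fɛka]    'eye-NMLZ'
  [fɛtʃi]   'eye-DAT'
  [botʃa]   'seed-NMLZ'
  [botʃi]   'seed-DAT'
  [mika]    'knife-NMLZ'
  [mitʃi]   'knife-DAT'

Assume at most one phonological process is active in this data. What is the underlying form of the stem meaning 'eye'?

/fɛk/

The stem for 'eye' ends in [k] in [fɛka] but [tʃ] in [fɛtʃi].
Compare 'seed', with invariant [tʃ] in [botʃa] and [botʃi]: an analysis with underlying /tʃ/ and a rule producing [k] before the NMLZ suffix would wrongly predict alternation here too.
The alternation reflects palatalization before a front vowel: /k/ becomes palato-alveolar [tʃ] before a front vowel. /k/ is underlying.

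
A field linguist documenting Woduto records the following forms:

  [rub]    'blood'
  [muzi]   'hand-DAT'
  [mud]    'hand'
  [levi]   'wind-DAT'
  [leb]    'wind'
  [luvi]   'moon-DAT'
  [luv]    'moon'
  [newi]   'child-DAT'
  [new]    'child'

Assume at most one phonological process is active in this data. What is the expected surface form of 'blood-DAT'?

The stem for 'wind' ends in [v] in [levi] but [b] in [leb].
The stem 'moon' ([luvi], [luv]) shows [v] unchanged in both environments, so [v] cannot be basic with [b] derived in isolation.
The underlying segment must be /b/; voiced stops become fricatives between vowels, yielding [v] there.
The one attested form of 'blood', [rub], shows underlying /rub/. Applying the same rule between vowels gives [ruvi].

[ruvi]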